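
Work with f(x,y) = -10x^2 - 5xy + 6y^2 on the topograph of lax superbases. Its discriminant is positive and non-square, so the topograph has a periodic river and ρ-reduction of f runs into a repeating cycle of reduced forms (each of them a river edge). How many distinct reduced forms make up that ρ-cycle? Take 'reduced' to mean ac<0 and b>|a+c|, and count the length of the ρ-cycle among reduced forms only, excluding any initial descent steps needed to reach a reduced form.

D = 265, ⌊√D⌋ = 16
descent: ρ → (6,5,-10)  [lands on river]
river: ρ → (-10,15,1)
river: ρ → (1,15,-10)
river: ρ → (-10,5,6)
river: ρ → (6,7,-9)
river: ρ → (-9,11,4)
river: ρ → (4,13,-6)
river: ρ → (-6,11,6)
river: ρ → (6,13,-4)
river: ρ → (-4,11,9)
river: ρ → (9,7,-6)
river: ρ → (-6,5,10)
river: ρ → (10,15,-1)
river: ρ → (-1,15,10)
river: ρ → (10,5,-6)
river: ρ → (-6,7,9)
river: ρ → (9,11,-4)
river: ρ → (-4,13,6)
river: ρ → (6,11,-6)
river: ρ → (-6,13,4)
river: ρ → (4,11,-9)
river: ρ → (-9,7,6)
ρ-cycle length = 22 (tail of 1 descent step not counted)

22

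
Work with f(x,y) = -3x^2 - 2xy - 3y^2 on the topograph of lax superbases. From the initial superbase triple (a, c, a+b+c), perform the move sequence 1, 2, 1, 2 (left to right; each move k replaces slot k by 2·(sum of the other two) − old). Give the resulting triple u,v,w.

start (-3,-3,-8) = (f(1,0),f(0,1),f(1,1))
replace slot 1: 2·((-3)+(-8)) − (-3) = -19 → (-19,-3,-8)
replace slot 2: 2·((-19)+(-8)) − (-3) = -51 → (-19,-51,-8)
replace slot 1: 2·((-51)+(-8)) − (-19) = -99 → (-99,-51,-8)
replace slot 2: 2·((-99)+(-8)) − (-51) = -163 → (-99,-163,-8)

-99,-163,-8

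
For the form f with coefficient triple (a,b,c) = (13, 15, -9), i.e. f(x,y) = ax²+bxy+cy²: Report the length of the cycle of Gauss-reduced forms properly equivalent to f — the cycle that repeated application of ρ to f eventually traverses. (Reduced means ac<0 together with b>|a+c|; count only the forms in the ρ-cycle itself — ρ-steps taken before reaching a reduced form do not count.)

D = 693, ⌊√D⌋ = 26
river: ρ → (-9,21,7)
river: ρ → (7,21,-9)
river: ρ → (-9,15,13)
river: ρ → (13,11,-11)
river: ρ → (-11,11,13)
river: ρ → (13,15,-9)
ρ-cycle length = 6 (tail of 0 descent steps not counted)

6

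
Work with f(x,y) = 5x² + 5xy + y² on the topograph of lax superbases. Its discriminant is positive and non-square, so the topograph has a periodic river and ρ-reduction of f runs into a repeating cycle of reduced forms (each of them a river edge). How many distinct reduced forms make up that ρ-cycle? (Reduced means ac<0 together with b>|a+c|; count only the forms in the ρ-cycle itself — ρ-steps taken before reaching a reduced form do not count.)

D = 5, ⌊√D⌋ = 2
descent: ρ → (1,1,-1)  [lands on river]
river: ρ → (-1,1,1)
ρ-cycle length = 2 (tail of 1 descent step not counted)

2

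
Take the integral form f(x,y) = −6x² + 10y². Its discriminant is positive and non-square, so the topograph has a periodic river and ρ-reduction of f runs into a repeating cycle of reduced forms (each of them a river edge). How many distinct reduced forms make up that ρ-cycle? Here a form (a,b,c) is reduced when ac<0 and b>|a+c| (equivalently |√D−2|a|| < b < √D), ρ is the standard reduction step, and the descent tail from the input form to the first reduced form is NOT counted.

D = 240, ⌊√D⌋ = 15
descent: ρ → (10,0,-6)
descent: ρ → (-6,12,4)  [lands on river]
river: ρ → (4,12,-6)
ρ-cycle length = 2 (tail of 2 descent steps not counted)

2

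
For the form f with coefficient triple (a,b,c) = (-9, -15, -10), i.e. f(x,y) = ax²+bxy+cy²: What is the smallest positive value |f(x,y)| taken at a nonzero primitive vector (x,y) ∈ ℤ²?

translate: b→-3 (≡15 mod 18), so (9,15,10)→(9,-3,4)
flip: (9,-3,4)→(4,3,9)
reduced (well bottom): (4,3,9) with a≤c, −a<b≤a
well minimum |f| = |-4| = 4 (negative-definite)

4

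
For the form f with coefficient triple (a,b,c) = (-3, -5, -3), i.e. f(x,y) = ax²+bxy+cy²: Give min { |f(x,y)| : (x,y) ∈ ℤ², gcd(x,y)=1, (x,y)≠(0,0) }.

translate: b→-1 (≡5 mod 6), so (3,5,3)→(3,-1,1)
flip: (3,-1,1)→(1,1,3)
reduced (well bottom): (1,1,3) with a≤c, −a<b≤a
well minimum |f| = |-1| = 1 (negative-definite)

1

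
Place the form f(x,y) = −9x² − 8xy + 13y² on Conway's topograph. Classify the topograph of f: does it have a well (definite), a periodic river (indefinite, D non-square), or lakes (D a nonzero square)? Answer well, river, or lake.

D = b²−4ac = (-8)² − 4·(-9)·13 = 532
D > 0 non-square ⇒ indefinite ⇒ periodic river

river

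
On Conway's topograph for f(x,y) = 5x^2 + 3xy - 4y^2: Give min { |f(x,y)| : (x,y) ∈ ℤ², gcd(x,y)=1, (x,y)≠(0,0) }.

river: ρ → (-4,5,4)
river: ρ → (4,3,-5)
river: ρ → (-5,7,2)
river: ρ → (2,9,-1)
river: ρ → (-1,9,2)
river: ρ → (2,7,-5)
river: ρ → (-5,3,4)
river: ρ → (4,5,-4)
river: ρ → (-4,3,5)
river: ρ → (5,7,-2)
river: ρ → (-2,9,1)
river: ρ → (1,9,-2)
river: ρ → (-2,7,5)
river: ρ → (5,3,-4)
closes: descent 0, river 14
min |a| on river = 1

1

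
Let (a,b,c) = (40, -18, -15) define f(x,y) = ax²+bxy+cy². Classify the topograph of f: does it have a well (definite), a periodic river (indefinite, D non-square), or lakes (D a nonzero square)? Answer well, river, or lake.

D = b²−4ac = (-18)² − 4·40·(-15) = 2724
D > 0 non-square ⇒ indefinite ⇒ periodic river

river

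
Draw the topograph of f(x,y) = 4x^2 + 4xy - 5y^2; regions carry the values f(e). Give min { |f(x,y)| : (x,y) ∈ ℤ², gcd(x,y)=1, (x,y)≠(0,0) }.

river: ρ → (-5,6,3)
river: ρ → (3,6,-5)
river: ρ → (-5,4,4)
river: ρ → (4,4,-5)
closes: descent 0, river 4
min |a| on river = 3

3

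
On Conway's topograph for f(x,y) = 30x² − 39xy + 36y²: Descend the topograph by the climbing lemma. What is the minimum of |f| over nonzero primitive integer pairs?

translate: b→21 (≡-39 mod 60), so (30,-39,36)→(30,21,27)
flip: (30,21,27)→(27,-21,30)
reduced (well bottom): (27,-21,30) with a≤c, −a<b≤a
well minimum = a = 27

27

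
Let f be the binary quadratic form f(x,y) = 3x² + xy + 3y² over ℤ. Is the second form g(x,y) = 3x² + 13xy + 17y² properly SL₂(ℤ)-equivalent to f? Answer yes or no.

D₁ = -35, D₂ = -35
f: reduced (well bottom): (3,1,3) with a≤c, −a<b≤a
g: translate: b→1 (≡13 mod 6), so (3,13,17)→(3,1,3)
g: reduced (well bottom): (3,1,3) with a≤c, −a<b≤a
reduced forms (3, 1, 3) vs (3, 1, 3) ⇒ equivalent

yes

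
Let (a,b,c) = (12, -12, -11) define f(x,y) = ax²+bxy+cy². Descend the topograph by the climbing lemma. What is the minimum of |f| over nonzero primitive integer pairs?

descent: ρ → (-11,12,12)  [lands on river]
river: ρ → (12,12,-11)
river: ρ → (-11,10,13)
river: ρ → (13,16,-8)
river: ρ → (-8,16,13)
river: ρ → (13,10,-11)
closes: descent 1, river 6
min |a| on river = 8

8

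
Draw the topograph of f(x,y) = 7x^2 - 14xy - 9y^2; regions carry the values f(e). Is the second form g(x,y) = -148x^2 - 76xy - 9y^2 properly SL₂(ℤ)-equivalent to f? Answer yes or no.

D₁ = 448, D₂ = 448
river cycle of f (length 6): (-9, 14, 7), (7, 14, -9), (-9, 4, 12), (12, 20, -1), (-1, 20, 12), (12, 4, -9)
river cycle of g (length 6): (-9, 4, 12), (12, 20, -1), (-1, 20, 12), (12, 4, -9), (-9, 14, 7), (7, 14, -9)
cycles coincide ⇒ equivalent

yes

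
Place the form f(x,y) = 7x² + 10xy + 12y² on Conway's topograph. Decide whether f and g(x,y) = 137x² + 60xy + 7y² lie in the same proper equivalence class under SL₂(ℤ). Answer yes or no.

D₁ = -236, D₂ = -236
f: translate: b→-4 (≡10 mod 14), so (7,10,12)→(7,-4,9)
f: reduced (well bottom): (7,-4,9) with a≤c, −a<b≤a
g: flip: (137,60,7)→(7,-60,137)
g: translate: b→-4 (≡-60 mod 14), so (7,-60,137)→(7,-4,9)
g: reduced (well bottom): (7,-4,9) with a≤c, −a<b≤a
reduced forms (7, -4, 9) vs (7, -4, 9) ⇒ equivalent

yes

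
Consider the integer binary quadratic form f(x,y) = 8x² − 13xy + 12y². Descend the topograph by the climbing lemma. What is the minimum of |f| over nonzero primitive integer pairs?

translate: b→3 (≡-13 mod 16), so (8,-13,12)→(8,3,7)
flip: (8,3,7)→(7,-3,8)
reduced (well bottom): (7,-3,8) with a≤c, −a<b≤a
well minimum = a = 7

7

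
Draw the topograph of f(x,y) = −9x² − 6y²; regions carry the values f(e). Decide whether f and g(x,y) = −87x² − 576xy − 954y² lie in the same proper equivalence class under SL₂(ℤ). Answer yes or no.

D₁ = -216, D₂ = -216
f is negative-definite; reduce −f:
−f: flip: (9,0,6)→(6,0,9)
−f: reduced (well bottom): (6,0,9) with a≤c, −a<b≤a
flip sign back: reduced form of f is (-6,0,-9)
g is negative-definite; reduce −g:
−g: translate: b→54 (≡576 mod 174), so (87,576,954)→(87,54,9)
−g: flip: (87,54,9)→(9,-54,87)
−g: translate: b→0 (≡-54 mod 18), so (9,-54,87)→(9,0,6)
−g: flip: (9,0,6)→(6,0,9)
−g: reduced (well bottom): (6,0,9) with a≤c, −a<b≤a
flip sign back: reduced form of g is (-6,0,-9)
reduced forms (-6, 0, -9) vs (-6, 0, -9) ⇒ equivalent

yes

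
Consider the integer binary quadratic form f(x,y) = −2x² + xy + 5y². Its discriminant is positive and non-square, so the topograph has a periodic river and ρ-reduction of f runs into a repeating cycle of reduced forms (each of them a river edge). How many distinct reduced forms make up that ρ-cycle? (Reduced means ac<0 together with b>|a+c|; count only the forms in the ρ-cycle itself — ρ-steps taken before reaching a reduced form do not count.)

D = 41, ⌊√D⌋ = 6
descent: ρ → (5,-1,-2)
descent: ρ → (-2,5,2)  [lands on river]
river: ρ → (2,3,-4)
river: ρ → (-4,5,1)
river: ρ → (1,5,-4)
river: ρ → (-4,3,2)
river: ρ → (2,5,-2)
river: ρ → (-2,3,4)
river: ρ → (4,5,-1)
river: ρ → (-1,5,4)
river: ρ → (4,3,-2)
ρ-cycle length = 10 (tail of 2 descent steps not counted)

10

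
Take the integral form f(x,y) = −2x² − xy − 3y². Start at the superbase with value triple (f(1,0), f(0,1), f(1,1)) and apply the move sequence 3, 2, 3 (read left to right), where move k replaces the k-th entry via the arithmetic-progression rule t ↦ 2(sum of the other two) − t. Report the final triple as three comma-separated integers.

start (-2,-3,-6) = (f(1,0),f(0,1),f(1,1))
replace slot 3: 2·((-2)+(-3)) − (-6) = -4 → (-2,-3,-4)
replace slot 2: 2·((-2)+(-4)) − (-3) = -9 → (-2,-9,-4)
replace slot 3: 2·((-2)+(-9)) − (-4) = -18 → (-2,-9,-18)

-2,-9,-18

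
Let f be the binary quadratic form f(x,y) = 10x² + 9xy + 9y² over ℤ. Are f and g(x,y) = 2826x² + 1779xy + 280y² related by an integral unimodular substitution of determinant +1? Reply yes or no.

D₁ = -279, D₂ = -279
f: flip: (10,9,9)→(9,-9,10)
f: translate: b→9 (≡-9 mod 18), so (9,-9,10)→(9,9,10)
f: reduced (well bottom): (9,9,10) with a≤c, −a<b≤a
g: flip: (2826,1779,280)→(280,-1779,2826)
g: translate: b→-99 (≡-1779 mod 560), so (280,-1779,2826)→(280,-99,9)
g: flip: (280,-99,9)→(9,99,280)
g: translate: b→9 (≡99 mod 18), so (9,99,280)→(9,9,10)
g: reduced (well bottom): (9,9,10) with a≤c, −a<b≤a
reduced forms (9, 9, 10) vs (9, 9, 10) ⇒ equivalent

yes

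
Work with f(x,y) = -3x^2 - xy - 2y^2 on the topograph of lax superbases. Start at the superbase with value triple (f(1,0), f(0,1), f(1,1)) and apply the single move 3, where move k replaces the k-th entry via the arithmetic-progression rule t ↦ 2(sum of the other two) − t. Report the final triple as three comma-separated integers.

start (-3,-2,-6) = (f(1,0),f(0,1),f(1,1))
replace slot 3: 2·((-3)+(-2)) − (-6) = -4 → (-3,-2,-4)

-3,-2,-4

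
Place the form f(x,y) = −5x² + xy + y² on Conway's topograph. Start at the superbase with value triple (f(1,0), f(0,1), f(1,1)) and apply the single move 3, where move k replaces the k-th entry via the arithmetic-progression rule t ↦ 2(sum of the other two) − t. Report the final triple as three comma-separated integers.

start (-5,1,-3) = (f(1,0),f(0,1),f(1,1))
replace slot 3: 2·((-5)+1) − (-3) = -5 → (-5,1,-5)

-5,1,-5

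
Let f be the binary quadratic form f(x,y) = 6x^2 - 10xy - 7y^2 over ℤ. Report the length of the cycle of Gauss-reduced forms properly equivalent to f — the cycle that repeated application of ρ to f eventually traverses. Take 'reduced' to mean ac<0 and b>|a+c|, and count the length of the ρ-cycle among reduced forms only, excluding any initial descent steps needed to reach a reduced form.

D = 268, ⌊√D⌋ = 16
descent: ρ → (-7,10,6)  [lands on river]
river: ρ → (6,14,-3)
river: ρ → (-3,16,1)
river: ρ → (1,16,-3)
river: ρ → (-3,14,6)
river: ρ → (6,10,-7)
river: ρ → (-7,4,9)
river: ρ → (9,14,-2)
river: ρ → (-2,14,9)
river: ρ → (9,4,-7)
ρ-cycle length = 10 (tail of 1 descent step not counted)

10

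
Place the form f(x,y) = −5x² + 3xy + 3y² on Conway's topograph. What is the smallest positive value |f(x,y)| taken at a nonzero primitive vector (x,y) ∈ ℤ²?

river: ρ → (3,3,-5)
river: ρ → (-5,7,1)
river: ρ → (1,7,-5)
river: ρ → (-5,3,3)
closes: descent 0, river 4
min |a| on river = 1

1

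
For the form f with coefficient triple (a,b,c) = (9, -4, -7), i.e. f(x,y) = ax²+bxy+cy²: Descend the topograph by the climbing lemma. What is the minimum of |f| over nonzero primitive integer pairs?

descent: ρ → (-7,4,9)  [lands on river]
river: ρ → (9,14,-2)
river: ρ → (-2,14,9)
river: ρ → (9,4,-7)
river: ρ → (-7,10,6)
river: ρ → (6,14,-3)
river: ρ → (-3,16,1)
river: ρ → (1,16,-3)
river: ρ → (-3,14,6)
river: ρ → (6,10,-7)
closes: descent 1, river 10
min |a| on river = 1

1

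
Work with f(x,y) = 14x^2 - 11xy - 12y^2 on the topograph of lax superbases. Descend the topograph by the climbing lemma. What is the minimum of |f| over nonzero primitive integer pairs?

descent: ρ → (-12,11,14)  [lands on river]
river: ρ → (14,17,-9)
river: ρ → (-9,19,12)
river: ρ → (12,5,-16)
river: ρ → (-16,27,1)
river: ρ → (1,27,-16)
river: ρ → (-16,5,12)
river: ρ → (12,19,-9)
river: ρ → (-9,17,14)
river: ρ → (14,11,-12)
river: ρ → (-12,13,13)
river: ρ → (13,13,-12)
closes: descent 1, river 12
min |a| on river = 1

1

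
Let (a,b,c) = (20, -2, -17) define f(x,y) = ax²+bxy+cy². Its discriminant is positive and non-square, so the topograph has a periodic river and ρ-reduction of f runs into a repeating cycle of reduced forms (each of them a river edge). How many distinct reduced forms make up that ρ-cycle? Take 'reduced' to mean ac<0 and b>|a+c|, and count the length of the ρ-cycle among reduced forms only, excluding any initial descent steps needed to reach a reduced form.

D = 1364, ⌊√D⌋ = 36
descent: ρ → (-17,36,1)  [lands on river]
river: ρ → (1,36,-17)
river: ρ → (-17,32,5)
river: ρ → (5,28,-29)
river: ρ → (-29,30,4)
river: ρ → (4,34,-13)
river: ρ → (-13,18,20)
river: ρ → (20,22,-11)
river: ρ → (-11,22,20)
river: ρ → (20,18,-13)
river: ρ → (-13,34,4)
river: ρ → (4,30,-29)
river: ρ → (-29,28,5)
river: ρ → (5,32,-17)
ρ-cycle length = 14 (tail of 1 descent step not counted)

14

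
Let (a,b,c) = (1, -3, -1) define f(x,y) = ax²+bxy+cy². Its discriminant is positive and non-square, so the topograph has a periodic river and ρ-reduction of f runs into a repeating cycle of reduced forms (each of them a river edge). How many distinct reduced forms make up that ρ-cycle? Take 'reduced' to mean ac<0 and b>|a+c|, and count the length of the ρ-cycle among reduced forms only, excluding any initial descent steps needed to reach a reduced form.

D = 13, ⌊√D⌋ = 3
descent: ρ → (-1,3,1)  [lands on river]
river: ρ → (1,3,-1)
ρ-cycle length = 2 (tail of 1 descent step not counted)

2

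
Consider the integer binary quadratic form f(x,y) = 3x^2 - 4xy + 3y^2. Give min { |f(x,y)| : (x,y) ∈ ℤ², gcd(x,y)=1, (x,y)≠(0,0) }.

translate: b→2 (≡-4 mod 6), so (3,-4,3)→(3,2,2)
flip: (3,2,2)→(2,-2,3)
translate: b→2 (≡-2 mod 4), so (2,-2,3)→(2,2,3)
reduced (well bottom): (2,2,3) with a≤c, −a<b≤a
well minimum = a = 2

2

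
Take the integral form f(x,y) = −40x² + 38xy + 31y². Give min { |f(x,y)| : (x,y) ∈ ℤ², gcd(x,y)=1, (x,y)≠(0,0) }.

river: ρ → (31,24,-47)
river: ρ → (-47,70,8)
river: ρ → (8,74,-29)
river: ρ → (-29,42,40)
river: ρ → (40,38,-31)
river: ρ → (-31,24,47)
river: ρ → (47,70,-8)
river: ρ → (-8,74,29)
river: ρ → (29,42,-40)
river: ρ → (-40,38,31)
closes: descent 0, river 10
min |a| on river = 8

8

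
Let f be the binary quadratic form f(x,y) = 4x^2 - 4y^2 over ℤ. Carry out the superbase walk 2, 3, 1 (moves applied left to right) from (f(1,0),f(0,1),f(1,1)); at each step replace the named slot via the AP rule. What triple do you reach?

start (4,-4,0) = (f(1,0),f(0,1),f(1,1))
replace slot 2: 2·(4+0) − (-4) = 12 → (4,12,0)
replace slot 3: 2·(4+12) − 0 = 32 → (4,12,32)
replace slot 1: 2·(12+32) − 4 = 84 → (84,12,32)

84,12,32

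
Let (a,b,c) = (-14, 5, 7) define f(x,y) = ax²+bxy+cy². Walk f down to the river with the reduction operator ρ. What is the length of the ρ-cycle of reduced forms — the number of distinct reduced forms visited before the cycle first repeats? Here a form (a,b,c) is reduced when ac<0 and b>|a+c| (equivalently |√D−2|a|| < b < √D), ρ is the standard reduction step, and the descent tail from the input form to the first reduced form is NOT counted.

D = 417, ⌊√D⌋ = 20
descent: ρ → (7,9,-12)  [lands on river]
river: ρ → (-12,15,4)
river: ρ → (4,17,-8)
river: ρ → (-8,15,6)
river: ρ → (6,9,-14)
river: ρ → (-14,19,1)
river: ρ → (1,19,-14)
river: ρ → (-14,9,6)
river: ρ → (6,15,-8)
river: ρ → (-8,17,4)
river: ρ → (4,15,-12)
river: ρ → (-12,9,7)
river: ρ → (7,19,-2)
river: ρ → (-2,17,16)
river: ρ → (16,15,-3)
river: ρ → (-3,15,16)
river: ρ → (16,17,-2)
river: ρ → (-2,19,7)
ρ-cycle length = 18 (tail of 1 descent step not counted)

18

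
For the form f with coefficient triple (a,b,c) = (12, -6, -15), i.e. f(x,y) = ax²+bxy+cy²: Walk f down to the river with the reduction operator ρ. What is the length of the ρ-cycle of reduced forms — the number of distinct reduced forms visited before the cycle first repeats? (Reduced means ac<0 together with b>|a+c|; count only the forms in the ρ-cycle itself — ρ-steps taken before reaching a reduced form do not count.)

D = 756, ⌊√D⌋ = 27
descent: ρ → (-15,6,12)  [lands on river]
river: ρ → (12,18,-9)
river: ρ → (-9,18,12)
river: ρ → (12,6,-15)
river: ρ → (-15,24,3)
river: ρ → (3,24,-15)
ρ-cycle length = 6 (tail of 1 descent step not counted)

6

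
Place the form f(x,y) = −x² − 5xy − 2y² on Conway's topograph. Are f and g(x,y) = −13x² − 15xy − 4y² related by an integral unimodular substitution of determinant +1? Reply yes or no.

D₁ = 17, D₂ = 17
river cycle of f (length 6): (-2, 1, 2), (2, 3, -1), (-1, 3, 2), (2, 1, -2), (-2, 3, 1), (1, 3, -2)
river cycle of g (length 6): (1, 3, -2), (-2, 1, 2), (2, 3, -1), (-1, 3, 2), (2, 1, -2), (-2, 3, 1)
cycles coincide ⇒ equivalent

yes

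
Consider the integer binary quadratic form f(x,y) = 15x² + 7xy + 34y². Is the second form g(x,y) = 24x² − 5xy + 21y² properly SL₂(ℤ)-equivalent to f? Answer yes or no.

D₁ = -1991, D₂ = -1991
f: reduced (well bottom): (15,7,34) with a≤c, −a<b≤a
g: flip: (24,-5,21)→(21,5,24)
g: reduced (well bottom): (21,5,24) with a≤c, −a<b≤a
reduced forms (15, 7, 34) vs (21, 5, 24) ⇒ inequivalent

no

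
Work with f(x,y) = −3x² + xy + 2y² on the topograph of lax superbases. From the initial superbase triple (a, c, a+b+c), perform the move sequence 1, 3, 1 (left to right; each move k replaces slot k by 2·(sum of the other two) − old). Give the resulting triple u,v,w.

start (-3,2,0) = (f(1,0),f(0,1),f(1,1))
replace slot 1: 2·(2+0) − (-3) = 7 → (7,2,0)
replace slot 3: 2·(7+2) − 0 = 18 → (7,2,18)
replace slot 1: 2·(2+18) − 7 = 33 → (33,2,18)

33,2,18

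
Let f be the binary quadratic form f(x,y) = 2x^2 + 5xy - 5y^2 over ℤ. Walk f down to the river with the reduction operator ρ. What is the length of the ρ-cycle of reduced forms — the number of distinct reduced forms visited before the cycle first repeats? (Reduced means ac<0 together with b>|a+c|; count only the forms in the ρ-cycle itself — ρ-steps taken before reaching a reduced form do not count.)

D = 65, ⌊√D⌋ = 8
river: ρ → (-5,5,2)
river: ρ → (2,7,-2)
river: ρ → (-2,5,5)
river: ρ → (5,5,-2)
river: ρ → (-2,7,2)
river: ρ → (2,5,-5)
ρ-cycle length = 6 (tail of 0 descent steps not counted)

6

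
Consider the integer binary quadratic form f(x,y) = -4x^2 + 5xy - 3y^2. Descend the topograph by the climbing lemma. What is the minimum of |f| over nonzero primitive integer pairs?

translate: b→3 (≡-5 mod 8), so (4,-5,3)→(4,3,2)
flip: (4,3,2)→(2,-3,4)
translate: b→1 (≡-3 mod 4), so (2,-3,4)→(2,1,3)
reduced (well bottom): (2,1,3) with a≤c, −a<b≤a
well minimum |f| = |-2| = 2 (negative-definite)

2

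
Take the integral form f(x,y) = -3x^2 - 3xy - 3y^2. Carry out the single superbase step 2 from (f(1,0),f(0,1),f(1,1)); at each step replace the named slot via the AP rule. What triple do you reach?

start (-3,-3,-9) = (f(1,0),f(0,1),f(1,1))
replace slot 2: 2·((-3)+(-9)) − (-3) = -21 → (-3,-21,-9)

-3,-21,-9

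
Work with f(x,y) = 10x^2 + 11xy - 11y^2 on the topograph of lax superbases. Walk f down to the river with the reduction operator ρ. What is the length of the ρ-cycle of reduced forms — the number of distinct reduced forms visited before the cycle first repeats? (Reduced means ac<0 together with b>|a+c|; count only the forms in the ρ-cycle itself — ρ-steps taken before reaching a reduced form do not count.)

D = 561, ⌊√D⌋ = 23
river: ρ → (-11,11,10)
river: ρ → (10,9,-12)
river: ρ → (-12,15,7)
river: ρ → (7,13,-14)
river: ρ → (-14,15,6)
river: ρ → (6,21,-5)
river: ρ → (-5,19,10)
river: ρ → (10,21,-3)
river: ρ → (-3,21,10)
river: ρ → (10,19,-5)
river: ρ → (-5,21,6)
river: ρ → (6,15,-14)
river: ρ → (-14,13,7)
river: ρ → (7,15,-12)
river: ρ → (-12,9,10)
river: ρ → (10,11,-11)
ρ-cycle length = 16 (tail of 0 descent steps not counted)

16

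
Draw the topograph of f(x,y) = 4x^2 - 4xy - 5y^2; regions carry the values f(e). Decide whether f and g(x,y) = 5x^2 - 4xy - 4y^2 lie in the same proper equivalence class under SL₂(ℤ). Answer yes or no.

D₁ = 96, D₂ = 96
river cycle of f (length 4): (-5, 4, 4), (4, 4, -5), (-5, 6, 3), (3, 6, -5)
river cycle of g (length 4): (-4, 4, 5), (5, 6, -3), (-3, 6, 5), (5, 4, -4)
cycles differ ⇒ inequivalent

no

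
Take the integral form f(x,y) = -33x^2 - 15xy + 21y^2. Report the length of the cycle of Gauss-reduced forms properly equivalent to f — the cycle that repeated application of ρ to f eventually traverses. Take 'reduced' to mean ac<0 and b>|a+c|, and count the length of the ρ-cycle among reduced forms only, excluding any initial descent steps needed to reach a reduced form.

D = 2997, ⌊√D⌋ = 54
descent: ρ → (21,15,-33)  [lands on river]
river: ρ → (-33,51,3)
river: ρ → (3,51,-33)
river: ρ → (-33,15,21)
river: ρ → (21,27,-27)
river: ρ → (-27,27,21)
ρ-cycle length = 6 (tail of 1 descent step not counted)

6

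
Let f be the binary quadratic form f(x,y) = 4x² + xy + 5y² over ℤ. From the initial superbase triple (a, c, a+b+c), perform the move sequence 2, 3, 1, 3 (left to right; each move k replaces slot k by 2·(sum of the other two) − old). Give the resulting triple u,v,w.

start (4,5,10) = (f(1,0),f(0,1),f(1,1))
replace slot 2: 2·(4+10) − 5 = 23 → (4,23,10)
replace slot 3: 2·(4+23) − 10 = 44 → (4,23,44)
replace slot 1: 2·(23+44) − 4 = 130 → (130,23,44)
replace slot 3: 2·(130+23) − 44 = 262 → (130,23,262)

130,23,262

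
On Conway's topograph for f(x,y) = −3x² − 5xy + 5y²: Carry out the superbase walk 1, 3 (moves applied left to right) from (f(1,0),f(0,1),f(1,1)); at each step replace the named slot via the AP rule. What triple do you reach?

start (-3,5,-3) = (f(1,0),f(0,1),f(1,1))
replace slot 1: 2·(5+(-3)) − (-3) = 7 → (7,5,-3)
replace slot 3: 2·(7+5) − (-3) = 27 → (7,5,27)

7,5,27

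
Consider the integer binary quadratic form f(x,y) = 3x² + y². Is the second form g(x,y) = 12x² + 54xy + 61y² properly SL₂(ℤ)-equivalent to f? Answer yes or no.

D₁ = -12, D₂ = -12
f: flip: (3,0,1)→(1,0,3)
f: reduced (well bottom): (1,0,3) with a≤c, −a<b≤a
g: translate: b→6 (≡54 mod 24), so (12,54,61)→(12,6,1)
g: flip: (12,6,1)→(1,-6,12)
g: translate: b→0 (≡-6 mod 2), so (1,-6,12)→(1,0,3)
g: reduced (well bottom): (1,0,3) with a≤c, −a<b≤a
reduced forms (1, 0, 3) vs (1, 0, 3) ⇒ equivalent

yes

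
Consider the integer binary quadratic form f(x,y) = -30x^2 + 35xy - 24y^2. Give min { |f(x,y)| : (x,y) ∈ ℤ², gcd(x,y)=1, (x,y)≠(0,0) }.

translate: b→25 (≡-35 mod 60), so (30,-35,24)→(30,25,19)
flip: (30,25,19)→(19,-25,30)
translate: b→13 (≡-25 mod 38), so (19,-25,30)→(19,13,24)
reduced (well bottom): (19,13,24) with a≤c, −a<b≤a
well minimum |f| = |-19| = 19 (negative-definite)

19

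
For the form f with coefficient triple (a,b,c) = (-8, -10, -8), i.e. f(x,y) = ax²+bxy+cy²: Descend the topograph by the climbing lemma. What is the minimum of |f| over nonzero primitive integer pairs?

translate: b→-6 (≡10 mod 16), so (8,10,8)→(8,-6,6)
flip: (8,-6,6)→(6,6,8)
reduced (well bottom): (6,6,8) with a≤c, −a<b≤a
well minimum |f| = |-6| = 6 (negative-definite)

6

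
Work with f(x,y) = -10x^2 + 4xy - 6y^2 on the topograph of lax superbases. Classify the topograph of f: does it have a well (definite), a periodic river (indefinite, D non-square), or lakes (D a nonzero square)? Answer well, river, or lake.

D = b²−4ac = 4² − 4·(-10)·(-6) = -224
D < 0 ⇒ definite ⇒ every region one sign ⇒ single well

well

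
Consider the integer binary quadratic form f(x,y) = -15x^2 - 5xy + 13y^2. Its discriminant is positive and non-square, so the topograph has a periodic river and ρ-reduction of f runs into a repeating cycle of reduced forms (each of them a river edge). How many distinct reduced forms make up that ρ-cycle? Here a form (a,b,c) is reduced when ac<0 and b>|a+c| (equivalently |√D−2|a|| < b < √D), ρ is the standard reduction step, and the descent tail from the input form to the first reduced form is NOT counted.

D = 805, ⌊√D⌋ = 28
descent: ρ → (13,5,-15)  [lands on river]
river: ρ → (-15,25,3)
river: ρ → (3,23,-23)
river: ρ → (-23,23,3)
river: ρ → (3,25,-15)
river: ρ → (-15,5,13)
river: ρ → (13,21,-7)
river: ρ → (-7,21,13)
ρ-cycle length = 8 (tail of 1 descent step not counted)

8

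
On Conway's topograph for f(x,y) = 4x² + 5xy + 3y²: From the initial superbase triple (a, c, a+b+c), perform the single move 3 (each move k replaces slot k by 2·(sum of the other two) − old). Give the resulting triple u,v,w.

start (4,3,12) = (f(1,0),f(0,1),f(1,1))
replace slot 3: 2·(4+3) − 12 = 2 → (4,3,2)

4,3,2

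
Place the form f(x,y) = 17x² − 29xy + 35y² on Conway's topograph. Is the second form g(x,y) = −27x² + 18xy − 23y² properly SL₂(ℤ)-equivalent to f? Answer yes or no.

D₁ = -1539, D₂ = -2160
discriminants differ ⇒ not SL₂(ℤ)-equivalent

no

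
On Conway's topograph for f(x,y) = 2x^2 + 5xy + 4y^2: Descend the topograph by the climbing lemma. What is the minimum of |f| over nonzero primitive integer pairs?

translate: b→1 (≡5 mod 4), so (2,5,4)→(2,1,1)
flip: (2,1,1)→(1,-1,2)
translate: b→1 (≡-1 mod 2), so (1,-1,2)→(1,1,2)
reduced (well bottom): (1,1,2) with a≤c, −a<b≤a
well minimum = a = 1

1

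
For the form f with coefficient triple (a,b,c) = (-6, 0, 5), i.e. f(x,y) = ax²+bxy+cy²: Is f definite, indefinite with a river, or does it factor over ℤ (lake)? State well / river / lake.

D = b²−4ac = 0² − 4·(-6)·5 = 120
D > 0 non-square ⇒ indefinite ⇒ periodic river

river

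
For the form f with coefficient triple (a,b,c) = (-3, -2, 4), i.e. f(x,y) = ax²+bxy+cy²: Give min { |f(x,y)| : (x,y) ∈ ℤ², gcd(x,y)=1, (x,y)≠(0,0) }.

descent: ρ → (4,2,-3)  [lands on river]
river: ρ → (-3,4,3)
river: ρ → (3,2,-4)
river: ρ → (-4,6,1)
river: ρ → (1,6,-4)
river: ρ → (-4,2,3)
river: ρ → (3,4,-3)
river: ρ → (-3,2,4)
river: ρ → (4,6,-1)
river: ρ → (-1,6,4)
closes: descent 1, river 10
min |a| on river = 1

1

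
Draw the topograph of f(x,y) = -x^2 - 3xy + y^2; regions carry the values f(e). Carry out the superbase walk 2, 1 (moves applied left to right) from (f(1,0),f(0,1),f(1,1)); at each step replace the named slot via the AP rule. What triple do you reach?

start (-1,1,-3) = (f(1,0),f(0,1),f(1,1))
replace slot 2: 2·((-1)+(-3)) − 1 = -9 → (-1,-9,-3)
replace slot 1: 2·((-9)+(-3)) − (-1) = -23 → (-23,-9,-3)

-23,-9,-3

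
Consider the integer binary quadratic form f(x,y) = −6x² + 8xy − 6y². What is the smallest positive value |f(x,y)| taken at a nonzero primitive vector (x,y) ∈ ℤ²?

translate: b→4 (≡-8 mod 12), so (6,-8,6)→(6,4,4)
flip: (6,4,4)→(4,-4,6)
translate: b→4 (≡-4 mod 8), so (4,-4,6)→(4,4,6)
reduced (well bottom): (4,4,6) with a≤c, −a<b≤a
well minimum |f| = |-4| = 4 (negative-definite)

4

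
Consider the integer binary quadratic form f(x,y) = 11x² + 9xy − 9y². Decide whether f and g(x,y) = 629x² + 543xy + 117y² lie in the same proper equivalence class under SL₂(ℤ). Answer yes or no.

D₁ = 477, D₂ = 477
river cycle of f (length 8): (-9, 9, 11), (11, 13, -7), (-7, 15, 9), (9, 21, -1), (-1, 21, 9), (9, 15, -7), (-7, 13, 11), (11, 9, -9)
river cycle of g (length 8): (11, 9, -9), (-9, 9, 11), (11, 13, -7), (-7, 15, 9), (9, 21, -1), (-1, 21, 9), (9, 15, -7), (-7, 13, 11)
cycles coincide ⇒ equivalent

yes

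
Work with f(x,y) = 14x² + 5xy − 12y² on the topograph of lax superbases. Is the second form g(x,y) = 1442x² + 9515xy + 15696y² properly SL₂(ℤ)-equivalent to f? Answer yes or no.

D₁ = 697, D₂ = 697
river cycle of f (length 10): (-12, 19, 7), (7, 23, -6), (-6, 25, 3), (3, 23, -14), (-14, 5, 12), (12, 19, -7), (-7, 23, 6), (6, 25, -3), (-3, 23, 14), (14, 5, -12)
river cycle of g (length 10): (14, 5, -12), (-12, 19, 7), (7, 23, -6), (-6, 25, 3), (3, 23, -14), (-14, 5, 12), (12, 19, -7), (-7, 23, 6), (6, 25, -3), (-3, 23, 14)
cycles coincide ⇒ equivalent

yes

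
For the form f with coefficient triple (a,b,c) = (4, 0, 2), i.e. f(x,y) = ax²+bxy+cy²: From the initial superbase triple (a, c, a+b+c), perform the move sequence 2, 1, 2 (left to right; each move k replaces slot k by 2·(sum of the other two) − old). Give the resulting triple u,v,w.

start (4,2,6) = (f(1,0),f(0,1),f(1,1))
replace slot 2: 2·(4+6) − 2 = 18 → (4,18,6)
replace slot 1: 2·(18+6) − 4 = 44 → (44,18,6)
replace slot 2: 2·(44+6) − 18 = 82 → (44,82,6)

44,82,6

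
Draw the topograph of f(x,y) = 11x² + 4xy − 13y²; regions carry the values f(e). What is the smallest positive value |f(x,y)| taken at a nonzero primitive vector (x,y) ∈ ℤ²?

river: ρ → (-13,22,2)
river: ρ → (2,22,-13)
river: ρ → (-13,4,11)
river: ρ → (11,18,-6)
river: ρ → (-6,18,11)
river: ρ → (11,4,-13)
closes: descent 0, river 6
min |a| on river = 2

2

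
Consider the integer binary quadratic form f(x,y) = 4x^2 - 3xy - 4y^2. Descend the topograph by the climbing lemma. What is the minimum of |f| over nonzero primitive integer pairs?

descent: ρ → (-4,3,4)  [lands on river]
river: ρ → (4,5,-3)
river: ρ → (-3,7,2)
river: ρ → (2,5,-6)
river: ρ → (-6,7,1)
river: ρ → (1,7,-6)
river: ρ → (-6,5,2)
river: ρ → (2,7,-3)
river: ρ → (-3,5,4)
river: ρ → (4,3,-4)
river: ρ → (-4,5,3)
river: ρ → (3,7,-2)
river: ρ → (-2,5,6)
river: ρ → (6,7,-1)
river: ρ → (-1,7,6)
river: ρ → (6,5,-2)
river: ρ → (-2,7,3)
river: ρ → (3,5,-4)
closes: descent 1, river 18
min |a| on river = 1

1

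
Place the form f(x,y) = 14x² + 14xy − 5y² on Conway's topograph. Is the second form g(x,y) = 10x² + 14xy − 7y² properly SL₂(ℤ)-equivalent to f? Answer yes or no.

D₁ = 476, D₂ = 476
river cycle of f (length 8): (-5, 16, 11), (11, 6, -10), (-10, 14, 7), (7, 14, -10), (-10, 6, 11), (11, 16, -5), (-5, 14, 14), (14, 14, -5)
river cycle of g (length 8): (-7, 14, 10), (10, 6, -11), (-11, 16, 5), (5, 14, -14), (-14, 14, 5), (5, 16, -11), (-11, 6, 10), (10, 14, -7)
cycles differ ⇒ inequivalent

no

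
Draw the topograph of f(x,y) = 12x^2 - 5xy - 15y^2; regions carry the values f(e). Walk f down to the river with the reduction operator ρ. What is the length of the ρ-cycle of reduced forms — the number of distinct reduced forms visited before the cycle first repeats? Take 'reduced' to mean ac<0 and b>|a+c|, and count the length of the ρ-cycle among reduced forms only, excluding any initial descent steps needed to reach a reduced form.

D = 745, ⌊√D⌋ = 27
descent: ρ → (-15,5,12)  [lands on river]
river: ρ → (12,19,-8)
river: ρ → (-8,13,18)
river: ρ → (18,23,-3)
river: ρ → (-3,25,10)
river: ρ → (10,15,-13)
river: ρ → (-13,11,12)
river: ρ → (12,13,-12)
river: ρ → (-12,11,13)
river: ρ → (13,15,-10)
river: ρ → (-10,25,3)
river: ρ → (3,23,-18)
river: ρ → (-18,13,8)
river: ρ → (8,19,-12)
river: ρ → (-12,5,15)
river: ρ → (15,25,-2)
river: ρ → (-2,27,2)
river: ρ → (2,25,-15)
ρ-cycle length = 18 (tail of 1 descent step not counted)

18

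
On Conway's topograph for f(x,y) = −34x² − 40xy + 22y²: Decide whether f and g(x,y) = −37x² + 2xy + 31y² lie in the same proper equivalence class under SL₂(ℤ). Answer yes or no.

D₁ = 4592, D₂ = 4592
river cycle of f (length 8): (22, 40, -34), (-34, 28, 28), (28, 28, -34), (-34, 40, 22), (22, 48, -26), (-26, 56, 14), (14, 56, -26), (-26, 48, 22)
river cycle of g (length 8): (31, 60, -8), (-8, 52, 59), (59, 66, -1), (-1, 66, 59), (59, 52, -8), (-8, 60, 31), (31, 64, -4), (-4, 64, 31)
cycles differ ⇒ inequivalent

no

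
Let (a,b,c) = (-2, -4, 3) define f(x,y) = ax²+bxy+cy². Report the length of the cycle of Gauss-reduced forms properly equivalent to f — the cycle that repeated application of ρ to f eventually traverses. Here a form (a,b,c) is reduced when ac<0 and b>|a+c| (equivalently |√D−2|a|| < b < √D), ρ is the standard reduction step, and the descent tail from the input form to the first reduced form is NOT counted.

D = 40, ⌊√D⌋ = 6
descent: ρ → (3,4,-2)  [lands on river]
river: ρ → (-2,4,3)
river: ρ → (3,2,-3)
river: ρ → (-3,4,2)
river: ρ → (2,4,-3)
river: ρ → (-3,2,3)
ρ-cycle length = 6 (tail of 1 descent step not counted)

6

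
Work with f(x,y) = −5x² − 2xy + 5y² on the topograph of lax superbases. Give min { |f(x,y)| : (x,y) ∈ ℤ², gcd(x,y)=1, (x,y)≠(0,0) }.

descent: ρ → (5,2,-5)  [lands on river]
river: ρ → (-5,8,2)
river: ρ → (2,8,-5)
river: ρ → (-5,2,5)
river: ρ → (5,8,-2)
river: ρ → (-2,8,5)
closes: descent 1, river 6
min |a| on river = 2

2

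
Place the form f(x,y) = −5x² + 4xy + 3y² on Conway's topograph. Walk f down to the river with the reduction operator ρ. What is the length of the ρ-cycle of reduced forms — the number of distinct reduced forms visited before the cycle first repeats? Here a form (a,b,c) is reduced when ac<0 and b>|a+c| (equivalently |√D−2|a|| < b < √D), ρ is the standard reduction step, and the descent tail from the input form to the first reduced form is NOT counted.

D = 76, ⌊√D⌋ = 8
river: ρ → (3,8,-1)
river: ρ → (-1,8,3)
river: ρ → (3,4,-5)
river: ρ → (-5,6,2)
river: ρ → (2,6,-5)
river: ρ → (-5,4,3)
ρ-cycle length = 6 (tail of 0 descent steps not counted)

6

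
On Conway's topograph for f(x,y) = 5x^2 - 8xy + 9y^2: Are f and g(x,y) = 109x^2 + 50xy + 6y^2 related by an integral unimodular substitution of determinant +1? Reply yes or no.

D₁ = -116, D₂ = -116
f: translate: b→2 (≡-8 mod 10), so (5,-8,9)→(5,2,6)
f: reduced (well bottom): (5,2,6) with a≤c, −a<b≤a
g: flip: (109,50,6)→(6,-50,109)
g: translate: b→-2 (≡-50 mod 12), so (6,-50,109)→(6,-2,5)
g: flip: (6,-2,5)→(5,2,6)
g: reduced (well bottom): (5,2,6) with a≤c, −a<b≤a
reduced forms (5, 2, 6) vs (5, 2, 6) ⇒ equivalent

yes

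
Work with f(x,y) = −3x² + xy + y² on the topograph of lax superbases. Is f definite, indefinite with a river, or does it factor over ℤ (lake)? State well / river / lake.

D = b²−4ac = 1² − 4·(-3)·1 = 13
D > 0 non-square ⇒ indefinite ⇒ periodic river

river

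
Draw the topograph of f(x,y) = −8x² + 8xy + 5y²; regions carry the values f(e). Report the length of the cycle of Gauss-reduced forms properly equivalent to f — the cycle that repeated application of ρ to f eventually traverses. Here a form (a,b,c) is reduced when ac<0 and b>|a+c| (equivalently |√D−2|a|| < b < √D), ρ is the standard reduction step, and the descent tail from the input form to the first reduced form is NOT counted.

D = 224, ⌊√D⌋ = 14
river: ρ → (5,12,-4)
river: ρ → (-4,12,5)
river: ρ → (5,8,-8)
river: ρ → (-8,8,5)
ρ-cycle length = 4 (tail of 0 descent steps not counted)

4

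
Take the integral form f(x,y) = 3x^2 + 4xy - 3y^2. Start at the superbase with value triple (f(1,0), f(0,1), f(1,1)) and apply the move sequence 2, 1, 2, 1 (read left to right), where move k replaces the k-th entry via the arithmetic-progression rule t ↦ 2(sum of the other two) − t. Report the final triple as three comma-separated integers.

start (3,-3,4) = (f(1,0),f(0,1),f(1,1))
replace slot 2: 2·(3+4) − (-3) = 17 → (3,17,4)
replace slot 1: 2·(17+4) − 3 = 39 → (39,17,4)
replace slot 2: 2·(39+4) − 17 = 69 → (39,69,4)
replace slot 1: 2·(69+4) − 39 = 107 → (107,69,4)

107,69,4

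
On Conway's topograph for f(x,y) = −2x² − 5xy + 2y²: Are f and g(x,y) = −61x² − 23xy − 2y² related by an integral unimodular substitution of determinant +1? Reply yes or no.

D₁ = 41, D₂ = 41
river cycle of f (length 10): (2, 5, -2), (-2, 3, 4), (4, 5, -1), (-1, 5, 4), (4, 3, -2), (-2, 5, 2), (2, 3, -4), (-4, 5, 1), (1, 5, -4), (-4, 3, 2)
river cycle of g (length 10): (-2, 3, 4), (4, 5, -1), (-1, 5, 4), (4, 3, -2), (-2, 5, 2), (2, 3, -4), (-4, 5, 1), (1, 5, -4), (-4, 3, 2), (2, 5, -2)
cycles coincide ⇒ equivalent

yes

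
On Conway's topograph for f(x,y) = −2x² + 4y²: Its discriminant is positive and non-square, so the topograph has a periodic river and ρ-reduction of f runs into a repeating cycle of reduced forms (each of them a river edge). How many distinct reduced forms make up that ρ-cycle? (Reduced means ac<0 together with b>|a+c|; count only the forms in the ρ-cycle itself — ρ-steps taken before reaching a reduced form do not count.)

D = 32, ⌊√D⌋ = 5
descent: ρ → (4,0,-2)
descent: ρ → (-2,4,2)  [lands on river]
river: ρ → (2,4,-2)
ρ-cycle length = 2 (tail of 2 descent steps not counted)

2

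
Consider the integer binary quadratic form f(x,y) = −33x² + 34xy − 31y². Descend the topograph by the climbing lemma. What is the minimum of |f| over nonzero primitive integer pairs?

translate: b→32 (≡-34 mod 66), so (33,-34,31)→(33,32,30)
flip: (33,32,30)→(30,-32,33)
translate: b→28 (≡-32 mod 60), so (30,-32,33)→(30,28,31)
reduced (well bottom): (30,28,31) with a≤c, −a<b≤a
well minimum |f| = |-30| = 30 (negative-definite)

30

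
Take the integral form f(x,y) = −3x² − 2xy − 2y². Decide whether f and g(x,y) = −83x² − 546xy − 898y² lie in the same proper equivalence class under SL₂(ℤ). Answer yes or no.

D₁ = -20, D₂ = -20
f is negative-definite; reduce −f:
−f: flip: (3,2,2)→(2,-2,3)
−f: translate: b→2 (≡-2 mod 4), so (2,-2,3)→(2,2,3)
−f: reduced (well bottom): (2,2,3) with a≤c, −a<b≤a
flip sign back: reduced form of f is (-2,-2,-3)
g is negative-definite; reduce −g:
−g: translate: b→48 (≡546 mod 166), so (83,546,898)→(83,48,7)
−g: flip: (83,48,7)→(7,-48,83)
−g: translate: b→-6 (≡-48 mod 14), so (7,-48,83)→(7,-6,2)
−g: flip: (7,-6,2)→(2,6,7)
−g: translate: b→2 (≡6 mod 4), so (2,6,7)→(2,2,3)
−g: reduced (well bottom): (2,2,3) with a≤c, −a<b≤a
flip sign back: reduced form of g is (-2,-2,-3)
reduced forms (-2, -2, -3) vs (-2, -2, -3) ⇒ equivalent

yes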